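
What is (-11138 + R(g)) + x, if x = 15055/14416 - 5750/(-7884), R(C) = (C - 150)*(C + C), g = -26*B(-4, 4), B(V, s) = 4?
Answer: 1184741043989/28413936 ≈ 41696.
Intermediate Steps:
g = -104 (g = -26*4 = -104)
R(C) = 2*C*(-150 + C) (R(C) = (-150 + C)*(2*C) = 2*C*(-150 + C))
x = 50396405/28413936 (x = 15055*(1/14416) - 5750*(-1/7884) = 15055/14416 + 2875/3942 = 50396405/28413936 ≈ 1.7737)
(-11138 + R(g)) + x = (-11138 + 2*(-104)*(-150 - 104)) + 50396405/28413936 = (-11138 + 2*(-104)*(-254)) + 50396405/28413936 = (-11138 + 52832) + 50396405/28413936 = 41694 + 50396405/28413936 = 1184741043989/28413936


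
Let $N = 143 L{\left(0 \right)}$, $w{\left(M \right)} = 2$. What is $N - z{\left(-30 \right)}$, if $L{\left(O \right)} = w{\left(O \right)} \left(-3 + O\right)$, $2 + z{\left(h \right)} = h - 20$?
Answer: $-806$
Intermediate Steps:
$z{\left(h \right)} = -22 + h$ ($z{\left(h \right)} = -2 + \left(h - 20\right) = -2 + \left(-20 + h\right) = -22 + h$)
$L{\left(O \right)} = -6 + 2 O$ ($L{\left(O \right)} = 2 \left(-3 + O\right) = -6 + 2 O$)
$N = -858$ ($N = 143 \left(-6 + 2 \cdot 0\right) = 143 \left(-6 + 0\right) = 143 \left(-6\right) = -858$)
$N - z{\left(-30 \right)} = -858 - \left(-22 - 30\right) = -858 - -52 = -858 + 52 = -806$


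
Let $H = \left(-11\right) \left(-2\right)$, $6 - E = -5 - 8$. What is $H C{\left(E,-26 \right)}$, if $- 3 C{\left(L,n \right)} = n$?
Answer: $\frac{572}{3} \approx 190.67$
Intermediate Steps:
$E = 19$ ($E = 6 - \left(-5 - 8\right) = 6 - -13 = 6 + 13 = 19$)
$C{\left(L,n \right)} = - \frac{n}{3}$
$H = 22$
$H C{\left(E,-26 \right)} = 22 \left(\left(- \frac{1}{3}\right) \left(-26\right)\right) = 22 \cdot \frac{26}{3} = \frac{572}{3}$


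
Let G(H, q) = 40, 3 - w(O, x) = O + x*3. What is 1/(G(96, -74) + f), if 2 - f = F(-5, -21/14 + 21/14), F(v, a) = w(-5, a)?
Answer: 1/34 ≈ 0.029412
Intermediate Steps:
w(O, x) = 3 - O - 3*x (w(O, x) = 3 - (O + x*3) = 3 - (O + 3*x) = 3 + (-O - 3*x) = 3 - O - 3*x)
F(v, a) = 8 - 3*a (F(v, a) = 3 - 1*(-5) - 3*a = 3 + 5 - 3*a = 8 - 3*a)
f = -6 (f = 2 - (8 - 3*(-21/14 + 21/14)) = 2 - (8 - 3*(-21*1/14 + 21*(1/14))) = 2 - (8 - 3*(-3/2 + 3/2)) = 2 - (8 - 3*0) = 2 - (8 + 0) = 2 - 1*8 = 2 - 8 = -6)
1/(G(96, -74) + f) = 1/(40 - 6) = 1/34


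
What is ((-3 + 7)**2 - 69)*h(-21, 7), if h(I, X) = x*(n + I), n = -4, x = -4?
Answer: -5300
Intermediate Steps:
h(I, X) = 16 - 4*I (h(I, X) = -4*(-4 + I) = 16 - 4*I)
((-3 + 7)**2 - 69)*h(-21, 7) = ((-3 + 7)**2 - 69)*(16 - 4*(-21)) = (4**2 - 69)*(16 + 84) = (16 - 69)*100 = -53*100 = -5300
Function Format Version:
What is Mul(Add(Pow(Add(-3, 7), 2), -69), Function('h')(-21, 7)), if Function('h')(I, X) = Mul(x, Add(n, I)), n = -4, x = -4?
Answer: -5300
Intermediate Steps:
Function('h')(I, X) = Add(16, Mul(-4, I)) (Function('h')(I, X) = Mul(-4, Add(-4, I)) = Add(16, Mul(-4, I)))
Mul(Add(Pow(Add(-3, 7), 2), -69), Function('h')(-21, 7)) = Mul(Add(Pow(Add(-3, 7), 2), -69), Add(16, Mul(-4, -21))) = Mul(Add(Pow(4, 2), -69), Add(16, 84)) = Mul(Add(16, -69), 100) = Mul(-53, 100) = -5300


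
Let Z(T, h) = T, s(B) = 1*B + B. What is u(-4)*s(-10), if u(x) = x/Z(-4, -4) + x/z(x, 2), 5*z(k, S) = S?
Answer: 180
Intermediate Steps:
s(B) = 2*B (s(B) = B + B = 2*B)
z(k, S) = S/5
u(x) = 9*x/4 (u(x) = x/(-4) + x/(((⅕)*2)) = x*(-¼) + x/(⅖) = -x/4 + x*(5/2) = -x/4 + 5*x/2 = 9*x/4)
u(-4)*s(-10) = ((9/4)*(-4))*(2*(-10)) = -9*(-20) = 180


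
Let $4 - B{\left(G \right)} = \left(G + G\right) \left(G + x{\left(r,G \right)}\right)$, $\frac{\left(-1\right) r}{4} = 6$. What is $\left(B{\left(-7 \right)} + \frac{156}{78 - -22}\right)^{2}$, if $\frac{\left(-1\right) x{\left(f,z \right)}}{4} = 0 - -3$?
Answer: $\frac{42393121}{625} \approx 67829.0$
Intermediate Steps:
$r = -24$ ($r = \left(-4\right) 6 = -24$)
$x{\left(f,z \right)} = -12$ ($x{\left(f,z \right)} = - 4 \left(0 - -3\right) = - 4 \left(0 + 3\right) = \left(-4\right) 3 = -12$)
$B{\left(G \right)} = 4 - 2 G \left(-12 + G\right)$ ($B{\left(G \right)} = 4 - \left(G + G\right) \left(G - 12\right) = 4 - 2 G \left(-12 + G\right)$)
$\left(B{\left(-7 \right)} + \frac{156}{78 - -22}\right)^{2} = \left(\left(4 - 2 \left(-7\right)^{2} + 24 \left(-7\right)\right) + \frac{156}{78 - -22}\right)^{2} = \left(\left(4 - 98 - 168\right) + \frac{156}{78 + 22}\right)^{2} = \left(\left(4 - 98 - 168\right) + \frac{156}{100}\right)^{2} = \left(-262 + 156 \cdot \frac{1}{100}\right)^{2} = \left(-262 + \frac{39}{25}\right)^{2} = \left(- \frac{6511}{25}\right)^{2} = \frac{42393121}{625}$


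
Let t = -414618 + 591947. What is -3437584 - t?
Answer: -3614913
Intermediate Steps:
t = 177329
-3437584 - t = -3437584 - 1*177329 = -3437584 - 177329 = -3614913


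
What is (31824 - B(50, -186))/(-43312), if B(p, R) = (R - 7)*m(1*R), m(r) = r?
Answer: 2037/21656 ≈ 0.094062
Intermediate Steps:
B(p, R) = R*(-7 + R) (B(p, R) = (R - 7)*(1*R) = (-7 + R)*R = R*(-7 + R))
(31824 - B(50, -186))/(-43312) = (31824 - (-186)*(-7 - 186))/(-43312) = (31824 - (-186)*(-193))*(-1/43312) = (31824 - 1*35898)*(-1/43312) = (31824 - 35898)*(-1/43312) = -4074*(-1/43312) = 2037/21656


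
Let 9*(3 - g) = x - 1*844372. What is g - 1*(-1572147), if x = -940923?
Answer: 15934645/9 ≈ 1.7705e+6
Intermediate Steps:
g = 1785322/9 (g = 3 - (-940923 - 1*844372)/9 = 3 - (-940923 - 844372)/9 = 3 - 1/9*(-1785295) = 3 + 1785295/9 = 1785322/9 ≈ 1.9837e+5)
g - 1*(-1572147) = 1785322/9 - 1*(-1572147) = 1785322/9 + 1572147 = 15934645/9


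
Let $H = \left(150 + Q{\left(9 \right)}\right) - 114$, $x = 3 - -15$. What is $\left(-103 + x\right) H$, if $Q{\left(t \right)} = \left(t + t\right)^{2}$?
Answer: $-30600$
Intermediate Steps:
$Q{\left(t \right)} = 4 t^{2}$ ($Q{\left(t \right)} = \left(2 t\right)^{2} = 4 t^{2}$)
$x = 18$ ($x = 3 + 15 = 18$)
$H = 360$ ($H = \left(150 + 4 \cdot 9^{2}\right) - 114 = \left(150 + 4 \cdot 81\right) - 114 = \left(150 + 324\right) - 114 = 474 - 114 = 360$)
$\left(-103 + x\right) H = \left(-103 + 18\right) 360 = \left(-85\right) 360 = -30600$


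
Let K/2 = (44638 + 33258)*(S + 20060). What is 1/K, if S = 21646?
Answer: 1/6497461152 ≈ 1.5391e-10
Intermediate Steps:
K = 6497461152 (K = 2*((44638 + 33258)*(21646 + 20060)) = 2*(77896*41706) = 2*3248730576 = 6497461152)
1/K = 1/6497461152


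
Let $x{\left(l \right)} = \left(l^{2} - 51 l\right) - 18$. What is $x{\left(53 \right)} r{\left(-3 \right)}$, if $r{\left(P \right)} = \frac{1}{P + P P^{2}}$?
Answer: $- \frac{44}{15} \approx -2.9333$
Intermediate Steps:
$x{\left(l \right)} = -18 + l^{2} - 51 l$
$r{\left(P \right)} = \frac{1}{P + P^{3}}$
$x{\left(53 \right)} r{\left(-3 \right)} = \frac{-18 + 53^{2} - 2703}{-3 + \left(-3\right)^{3}} = \frac{-18 + 2809 - 2703}{-3 - 27} = \frac{88}{-30} = 88 \left(- \frac{1}{30}\right) = - \frac{44}{15}$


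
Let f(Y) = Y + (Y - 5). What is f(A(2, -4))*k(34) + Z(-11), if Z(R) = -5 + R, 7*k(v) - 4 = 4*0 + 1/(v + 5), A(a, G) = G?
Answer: -493/21 ≈ -23.476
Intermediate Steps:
k(v) = 4/7 + 1/(7*(5 + v)) (k(v) = 4/7 + (4*0 + 1/(v + 5))/7 = 4/7 + (0 + 1/(5 + v))/7 = 4/7 + 1/(7*(5 + v)))
f(Y) = -5 + 2*Y (f(Y) = Y + (-5 + Y) = -5 + 2*Y)
f(A(2, -4))*k(34) + Z(-11) = (-5 + 2*(-4))*((21 + 4*34)/(7*(5 + 34))) + (-5 - 11) = (-5 - 8)*((1/7)*(21 + 136)/39) - 16 = -13*157/(7*39) - 16 = -13*157/273 - 16 = -157/21 - 16 = -493/21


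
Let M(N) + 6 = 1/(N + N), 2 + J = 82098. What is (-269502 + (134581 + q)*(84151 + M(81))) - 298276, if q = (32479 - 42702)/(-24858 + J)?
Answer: 104999978683698437/9272556 ≈ 1.1324e+10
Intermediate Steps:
J = 82096 (J = -2 + 82098 = 82096)
M(N) = -6 + 1/(2*N) (M(N) = -6 + 1/(N + N) = -6 + 1/(2*N))
q = -10223/57238 (q = (32479 - 42702)/(-24858 + 82096) = -10223/57238 ≈ -0.17861)
(-269502 + (134581 + q)*(84151 + M(81))) - 298276 = (-269502 + (134581 - 10223/57238)*(84151 + (-6 + (½)/81))) - 298276 = (-269502 + 7703137055*(84151 + (-6 + (½)*(1/81)))/57238) - 298276 = (-269502 + 7703137055*(84151 + (-6 + 1/162))/57238) - 298276 = (-269502 + 7703137055*(84151 - 971/162)/57238) - 298276 = (-269502 + (7703137055/57238)*(13631491/162)) - 298276 = (-269502 + 105005243436999005/9272556) - 298276 = 105002744464611893/9272556 - 298276 = 104999978683698437/9272556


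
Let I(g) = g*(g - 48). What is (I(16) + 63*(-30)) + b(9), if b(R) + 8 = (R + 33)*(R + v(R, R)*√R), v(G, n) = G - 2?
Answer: -1150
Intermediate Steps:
v(G, n) = -2 + G
I(g) = g*(-48 + g)
b(R) = -8 + (33 + R)*(R + √R*(-2 + R)) (b(R) = -8 + (R + 33)*(R + (-2 + R)*√R) = -8 + (33 + R)*(R + √R*(-2 + R)))
(I(16) + 63*(-30)) + b(9) = (16*(-48 + 16) + 63*(-30)) + (-8 + 9² + 33*9 + 9^(3/2)*(-2 + 9) + 33*√9*(-2 + 9)) = (16*(-32) - 1890) + (-8 + 81 + 297 + 27*7 + 33*3*7) = (-512 - 1890) + (-8 + 81 + 297 + 189 + 693) = -2402 + 1252 = -1150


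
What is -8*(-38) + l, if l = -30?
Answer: 274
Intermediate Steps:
-8*(-38) + l = -8*(-38) - 30 = 304 - 30 = 274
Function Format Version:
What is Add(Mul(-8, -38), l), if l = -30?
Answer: 274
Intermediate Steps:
Add(Mul(-8, -38), l) = Add(Mul(-8, -38), -30) = Add(304, -30) = 274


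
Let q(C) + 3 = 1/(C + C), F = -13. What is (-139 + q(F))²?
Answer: 13638249/676 ≈ 20175.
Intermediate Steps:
q(C) = -3 + 1/(2*C) (q(C) = -3 + 1/(C + C) = -3 + 1/(2*C))
(-139 + q(F))² = (-139 + (-3 + (½)/(-13)))² = (-139 + (-3 + (½)*(-1/13)))² = (-139 + (-3 - 1/26))² = (-139 - 79/26)² = (-3693/26)² = 13638249/676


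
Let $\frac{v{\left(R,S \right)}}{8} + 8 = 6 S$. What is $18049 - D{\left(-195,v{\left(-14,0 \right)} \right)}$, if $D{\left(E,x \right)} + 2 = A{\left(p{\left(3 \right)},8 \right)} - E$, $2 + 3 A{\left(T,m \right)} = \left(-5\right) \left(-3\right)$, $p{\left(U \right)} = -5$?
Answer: $\frac{53555}{3} \approx 17852.0$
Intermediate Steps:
$v{\left(R,S \right)} = -64 + 48 S$ ($v{\left(R,S \right)} = -64 + 8 \cdot 6 S = -64 + 48 S$)
$A{\left(T,m \right)} = \frac{13}{3}$ ($A{\left(T,m \right)} = - \frac{2}{3} + \frac{\left(-5\right) \left(-3\right)}{3} = - \frac{2}{3} + \frac{1}{3} \cdot 15 = - \frac{2}{3} + 5 = \frac{13}{3}$)
$D{\left(E,x \right)} = \frac{7}{3} - E$ ($D{\left(E,x \right)} = -2 - \left(- \frac{13}{3} + E\right) = \frac{7}{3} - E$)
$18049 - D{\left(-195,v{\left(-14,0 \right)} \right)} = 18049 - \left(\frac{7}{3} - -195\right) = 18049 - \left(\frac{7}{3} + 195\right) = 18049 - \frac{592}{3} = \frac{53555}{3}$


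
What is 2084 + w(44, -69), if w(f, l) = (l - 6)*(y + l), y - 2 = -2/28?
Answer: 99601/14 ≈ 7114.4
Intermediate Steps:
y = 27/14 (y = 2 - 2/28 = 2 - 2*1/28 = 2 - 1/14 = 27/14 ≈ 1.9286)
w(f, l) = (-6 + l)*(27/14 + l) (w(f, l) = (l - 6)*(27/14 + l) = (-6 + l)*(27/14 + l))
2084 + w(44, -69) = 2084 + (-81/7 + (-69)**2 - 57/14*(-69)) = 2084 + (-81/7 + 4761 + 3933/14) = 2084 + 70425/14 = 99601/14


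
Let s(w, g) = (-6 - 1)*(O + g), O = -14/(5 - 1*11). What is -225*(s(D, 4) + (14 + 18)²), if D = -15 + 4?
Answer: -220425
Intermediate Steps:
O = 7/3 (O = -14/(5 - 11) = -14/(-6) = -14*(-⅙) = 7/3 ≈ 2.3333)
D = -11
s(w, g) = -49/3 - 7*g (s(w, g) = (-6 - 1)*(7/3 + g) = -7*(7/3 + g) = -49/3 - 7*g)
-225*(s(D, 4) + (14 + 18)²) = -225*((-49/3 - 7*4) + (14 + 18)²) = -225*((-49/3 - 28) + 32²) = -225*(-133/3 + 1024) = -225*2939/3 = -220425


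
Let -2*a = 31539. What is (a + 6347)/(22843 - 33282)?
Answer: 18845/20878 ≈ 0.90263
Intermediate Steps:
a = -31539/2 (a = -½*31539 = -31539/2 ≈ -15770.)
(a + 6347)/(22843 - 33282) = (-31539/2 + 6347)/(22843 - 33282) = -18845/2/(-10439) = -18845/2*(-1/10439) = 18845/20878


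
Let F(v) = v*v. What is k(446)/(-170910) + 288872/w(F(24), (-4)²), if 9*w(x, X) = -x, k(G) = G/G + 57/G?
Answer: -688109895691/152451720 ≈ -4513.6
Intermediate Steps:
F(v) = v²
k(G) = 1 + 57/G
w(x, X) = -x/9 (w(x, X) = (-x)/9 = -x/9)
k(446)/(-170910) + 288872/w(F(24), (-4)²) = ((57 + 446)/446)/(-170910) + 288872/((-⅑*24²)) = ((1/446)*503)*(-1/170910) + 288872/((-⅑*576)) = (503/446)*(-1/170910) + 288872/(-64) = -503/76225860 + 288872*(-1/64) = -503/76225860 - 36109/8 = -688109895691/152451720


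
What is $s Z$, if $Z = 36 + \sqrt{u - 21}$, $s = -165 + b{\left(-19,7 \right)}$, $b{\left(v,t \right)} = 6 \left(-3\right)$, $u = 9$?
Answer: $-6588 - 366 i \sqrt{3} \approx -6588.0 - 633.93 i$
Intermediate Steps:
$b{\left(v,t \right)} = -18$
$s = -183$ ($s = -165 - 18 = -183$)
$Z = 36 + 2 i \sqrt{3}$ ($Z = 36 + \sqrt{9 - 21} = 36 + \sqrt{-12} = 36 + 2 i \sqrt{3} \approx 36.0 + 3.4641 i$)
$s Z = - 183 \left(36 + 2 i \sqrt{3}\right) = -6588 - 366 i \sqrt{3}$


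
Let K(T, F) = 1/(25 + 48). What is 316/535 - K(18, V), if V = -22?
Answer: 22533/39055 ≈ 0.57696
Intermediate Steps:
K(T, F) = 1/73
316/535 - K(18, V) = 316/535 - 1*1/73 = 316*(1/535) - 1/73 = 316/535 - 1/73 = 22533/39055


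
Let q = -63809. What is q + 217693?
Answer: 153884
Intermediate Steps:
q + 217693 = -63809 + 217693 = 153884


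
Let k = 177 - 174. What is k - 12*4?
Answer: -45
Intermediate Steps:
k = 3
k - 12*4 = 3 - 12*4 = 3 - 48 = -45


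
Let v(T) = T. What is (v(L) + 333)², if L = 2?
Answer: 112225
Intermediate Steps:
(v(L) + 333)² = (2 + 333)² = 335² = 112225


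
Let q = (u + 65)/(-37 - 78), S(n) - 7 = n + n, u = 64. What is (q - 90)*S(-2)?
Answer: -31437/115 ≈ -273.37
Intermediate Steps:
S(n) = 7 + 2*n (S(n) = 7 + (n + n) = 7 + 2*n)
q = -129/115 (q = (64 + 65)/(-37 - 78) = 129/(-115) = 129*(-1/115) = -129/115 ≈ -1.1217)
(q - 90)*S(-2) = (-129/115 - 90)*(7 + 2*(-2)) = -10479*(7 - 4)/115 = -10479/115*3 = -31437/115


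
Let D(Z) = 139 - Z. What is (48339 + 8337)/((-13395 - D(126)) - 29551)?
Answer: -56676/42959 ≈ -1.3193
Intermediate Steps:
(48339 + 8337)/((-13395 - D(126)) - 29551) = (48339 + 8337)/((-13395 - (139 - 1*126)) - 29551) = 56676/((-13395 - (139 - 126)) - 29551) = 56676/((-13395 - 1*13) - 29551) = 56676/((-13395 - 13) - 29551) = 56676/(-13408 - 29551) = 56676/(-42959) = 56676*(-1/42959) = -56676/42959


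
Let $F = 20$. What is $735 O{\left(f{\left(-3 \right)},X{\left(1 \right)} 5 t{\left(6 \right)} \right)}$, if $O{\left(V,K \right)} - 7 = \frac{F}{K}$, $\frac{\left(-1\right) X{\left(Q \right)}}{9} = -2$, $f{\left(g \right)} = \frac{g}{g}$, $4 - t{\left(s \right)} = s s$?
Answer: $\frac{246715}{48} \approx 5139.9$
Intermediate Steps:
$t{\left(s \right)} = 4 - s^{2}$ ($t{\left(s \right)} = 4 - s s = 4 - s^{2}$)
$f{\left(g \right)} = 1$
$X{\left(Q \right)} = 18$ ($X{\left(Q \right)} = \left(-9\right) \left(-2\right) = 18$)
$O{\left(V,K \right)} = 7 + \frac{20}{K}$
$735 O{\left(f{\left(-3 \right)},X{\left(1 \right)} 5 t{\left(6 \right)} \right)} = 735 \left(7 + \frac{20}{18 \cdot 5 \left(4 - 6^{2}\right)}\right) = 735 \left(7 + \frac{20}{90 \left(4 - 36\right)}\right) = 735 \left(7 + \frac{20}{90 \left(-32\right)}\right) = 735 \left(7 + \frac{20}{-2880}\right) = 735 \left(7 + 20 \left(- \frac{1}{2880}\right)\right) = 735 \left(7 - \frac{1}{144}\right) = 735 \cdot \frac{1007}{144} = \frac{246715}{48}$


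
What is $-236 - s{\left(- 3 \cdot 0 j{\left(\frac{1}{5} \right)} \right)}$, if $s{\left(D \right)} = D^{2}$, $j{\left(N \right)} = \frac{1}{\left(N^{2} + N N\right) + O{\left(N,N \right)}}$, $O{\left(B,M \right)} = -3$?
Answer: $-236$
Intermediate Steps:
$j{\left(N \right)} = \frac{1}{-3 + 2 N^{2}}$ ($j{\left(N \right)} = \frac{1}{\left(N^{2} + N N\right) - 3} = \frac{1}{\left(N^{2} + N^{2}\right) - 3} = \frac{1}{2 N^{2} - 3} = \frac{1}{-3 + 2 N^{2}}$)
$-236 - s{\left(- 3 \cdot 0 j{\left(\frac{1}{5} \right)} \right)} = -236 - \left(\frac{\left(-1\right) 3 \cdot 0}{-3 + 2 \left(\frac{1}{5}\right)^{2}}\right)^{2} = -236 - \left(\frac{\left(-1\right) 0}{-3 + \frac{2}{25}}\right)^{2} = -236 - \left(\frac{0}{-3 + 2 \cdot \frac{1}{25}}\right)^{2} = -236 - \left(\frac{0}{-3 + \frac{2}{25}}\right)^{2} = -236 - \left(\frac{0}{- \frac{73}{25}}\right)^{2} = -236 - \left(0 \left(- \frac{25}{73}\right)\right)^{2} = -236 - 0^{2} = -236 - 0 = -236 + 0 = -236$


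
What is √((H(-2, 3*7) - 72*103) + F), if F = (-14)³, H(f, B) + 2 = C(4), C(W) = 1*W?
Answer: I*√10158 ≈ 100.79*I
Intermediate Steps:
C(W) = W
H(f, B) = 2 (H(f, B) = -2 + 4 = 2)
F = -2744
√((H(-2, 3*7) - 72*103) + F) = √((2 - 72*103) - 2744) = √((2 - 7416) - 2744) = √(-7414 - 2744) = √(-10158) = I*√10158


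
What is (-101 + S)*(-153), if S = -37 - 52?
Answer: 29070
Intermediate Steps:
S = -89
(-101 + S)*(-153) = (-101 - 89)*(-153) = -190*(-153) = 29070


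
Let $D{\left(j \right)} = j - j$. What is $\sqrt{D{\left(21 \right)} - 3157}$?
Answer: $i \sqrt{3157} \approx 56.187 i$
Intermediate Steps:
$D{\left(j \right)} = 0$
$\sqrt{D{\left(21 \right)} - 3157} = \sqrt{0 - 3157} = \sqrt{-3157} = i \sqrt{3157}$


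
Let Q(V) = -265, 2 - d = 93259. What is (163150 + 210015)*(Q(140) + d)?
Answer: -34899137130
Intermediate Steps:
d = -93257 (d = 2 - 1*93259 = 2 - 93259 = -93257)
(163150 + 210015)*(Q(140) + d) = (163150 + 210015)*(-265 - 93257) = 373165*(-93522) = -34899137130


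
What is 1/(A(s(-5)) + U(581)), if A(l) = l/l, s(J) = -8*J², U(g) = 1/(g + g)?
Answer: 1162/1163 ≈ 0.99914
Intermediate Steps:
U(g) = 1/(2*g)
A(l) = 1
1/(A(s(-5)) + U(581)) = 1/(1 + (½)/581) = 1/(1 + (½)*(1/581)) = 1/(1 + 1/1162) = 1/(1163/1162) = 1162/1163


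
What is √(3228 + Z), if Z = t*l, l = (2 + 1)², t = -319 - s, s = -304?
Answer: √3093 ≈ 55.615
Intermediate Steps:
t = -15 (t = -319 - 1*(-304) = -319 + 304 = -15)
l = 9 (l = 3² = 9)
Z = -135 (Z = -15*9 = -135)
√(3228 + Z) = √(3228 - 135) = √3093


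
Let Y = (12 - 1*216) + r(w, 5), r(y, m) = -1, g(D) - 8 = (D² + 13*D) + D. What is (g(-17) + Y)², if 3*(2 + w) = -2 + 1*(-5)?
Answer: 21316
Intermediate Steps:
g(D) = 8 + D² + 14*D (g(D) = 8 + ((D² + 13*D) + D) = 8 + (D² + 14*D) = 8 + D² + 14*D)
w = -13/3 (w = -2 + (-2 + 1*(-5))/3 = -2 + (-2 - 5)/3 = -2 + (⅓)*(-7) = -2 - 7/3 = -13/3 ≈ -4.3333)
Y = -205 (Y = (12 - 1*216) - 1 = (12 - 216) - 1 = -204 - 1 = -205)
(g(-17) + Y)² = ((8 + (-17)² + 14*(-17)) - 205)² = ((8 + 289 - 238) - 205)² = (59 - 205)² = (-146)² = 21316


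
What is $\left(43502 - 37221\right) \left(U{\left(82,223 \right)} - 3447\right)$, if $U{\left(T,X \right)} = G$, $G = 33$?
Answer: $-21443334$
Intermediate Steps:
$U{\left(T,X \right)} = 33$
$\left(43502 - 37221\right) \left(U{\left(82,223 \right)} - 3447\right) = \left(43502 - 37221\right) \left(33 - 3447\right) = 6281 \left(33 - 3447\right) = 6281 \left(-3414\right) = -21443334$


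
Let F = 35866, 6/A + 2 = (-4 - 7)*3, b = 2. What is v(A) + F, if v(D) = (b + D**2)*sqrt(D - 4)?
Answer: 35866 + 2486*I*sqrt(5110)/42875 ≈ 35866.0 + 4.1448*I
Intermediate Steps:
A = -6/35 (A = 6/(-2 + (-4 - 7)*3) = 6/(-2 - 11*3) = 6/(-2 - 33) = 6/(-35) = 6*(-1/35) = -6/35 ≈ -0.17143)
v(D) = sqrt(-4 + D)*(2 + D**2) (v(D) = (2 + D**2)*sqrt(D - 4) = (2 + D**2)*sqrt(-4 + D) = sqrt(-4 + D)*(2 + D**2))
v(A) + F = sqrt(-4 - 6/35)*(2 + (-6/35)**2) + 35866 = sqrt(-146/35)*(2 + 36/1225) + 35866 = (I*sqrt(5110)/35)*(2486/1225) + 35866 = 2486*I*sqrt(5110)/42875 + 35866 = 35866 + 2486*I*sqrt(5110)/42875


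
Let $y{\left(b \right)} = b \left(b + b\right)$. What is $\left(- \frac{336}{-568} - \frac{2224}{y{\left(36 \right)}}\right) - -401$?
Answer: $\frac{4609237}{11502} \approx 400.73$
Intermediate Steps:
$y{\left(b \right)} = 2 b^{2}$ ($y{\left(b \right)} = b 2 b = 2 b^{2}$)
$\left(- \frac{336}{-568} - \frac{2224}{y{\left(36 \right)}}\right) - -401 = \left(- \frac{336}{-568} - \frac{2224}{2 \cdot 36^{2}}\right) - -401 = \left(\left(-336\right) \left(- \frac{1}{568}\right) - \frac{2224}{2 \cdot 1296}\right) + 401 = \left(\frac{42}{71} - \frac{2224}{2592}\right) + 401 = \left(\frac{42}{71} - \frac{139}{162}\right) + 401 = - \frac{3065}{11502} + 401 = \frac{4609237}{11502}$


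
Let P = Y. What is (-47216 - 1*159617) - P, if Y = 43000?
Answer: -249833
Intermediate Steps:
P = 43000
(-47216 - 1*159617) - P = (-47216 - 1*159617) - 1*43000 = (-47216 - 159617) - 43000 = -206833 - 43000 = -249833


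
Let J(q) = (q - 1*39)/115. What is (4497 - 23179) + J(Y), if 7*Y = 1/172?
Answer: -517351335/27692 ≈ -18682.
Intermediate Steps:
Y = 1/1204 (Y = (⅐)/172 = (⅐)*(1/172) = 1/1204 ≈ 0.00083056)
J(q) = -39/115 + q/115 (J(q) = (q - 39)*(1/115) = (-39 + q)*(1/115) = -39/115 + q/115)
(4497 - 23179) + J(Y) = (4497 - 23179) + (-39/115 + (1/115)*(1/1204)) = -18682 + (-39/115 + 1/138460) = -18682 - 9391/27692 = -517351335/27692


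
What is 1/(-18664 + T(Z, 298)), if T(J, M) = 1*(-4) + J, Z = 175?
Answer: -1/18493 ≈ -5.4075e-5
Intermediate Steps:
T(J, M) = -4 + J
1/(-18664 + T(Z, 298)) = 1/(-18664 + (-4 + 175)) = 1/(-18664 + 171) = 1/(-18493) = -1/18493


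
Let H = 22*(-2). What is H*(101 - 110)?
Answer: 396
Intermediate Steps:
H = -44
H*(101 - 110) = -44*(101 - 110) = -44*(-9) = 396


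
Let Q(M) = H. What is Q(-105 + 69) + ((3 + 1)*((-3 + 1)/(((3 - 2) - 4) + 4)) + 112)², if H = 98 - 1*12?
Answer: 10902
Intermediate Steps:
H = 86 (H = 98 - 12 = 86)
Q(M) = 86
Q(-105 + 69) + ((3 + 1)*((-3 + 1)/(((3 - 2) - 4) + 4)) + 112)² = 86 + ((3 + 1)*((-3 + 1)/(((3 - 2) - 4) + 4)) + 112)² = 86 + (4*(-2/((1 - 4) + 4)) + 112)² = 86 + (4*(-2/(-3 + 4)) + 112)² = 86 + (4*(-2/1) + 112)² = 86 + (4*(-2*1) + 112)² = 86 + (4*(-2) + 112)² = 86 + (-8 + 112)² = 86 + 104² = 86 + 10816 = 10902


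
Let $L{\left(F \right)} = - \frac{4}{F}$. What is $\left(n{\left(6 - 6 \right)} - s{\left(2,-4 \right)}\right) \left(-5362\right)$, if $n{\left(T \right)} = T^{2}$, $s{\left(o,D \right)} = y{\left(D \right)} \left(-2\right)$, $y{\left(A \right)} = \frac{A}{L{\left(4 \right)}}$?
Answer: $-42896$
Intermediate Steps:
$y{\left(A \right)} = - A$ ($y{\left(A \right)} = \frac{A}{\left(-4\right) \frac{1}{4}} = \frac{A}{-1} = A \left(-1\right) = - A$)
$s{\left(o,D \right)} = 2 D$ ($s{\left(o,D \right)} = - D \left(-2\right) = 2 D$)
$\left(n{\left(6 - 6 \right)} - s{\left(2,-4 \right)}\right) \left(-5362\right) = \left(\left(6 - 6\right)^{2} - 2 \left(-4\right)\right) \left(-5362\right) = \left(\left(6 - 6\right)^{2} - -8\right) \left(-5362\right) = \left(0^{2} + 8\right) \left(-5362\right) = \left(0 + 8\right) \left(-5362\right) = 8 \left(-5362\right) = -42896$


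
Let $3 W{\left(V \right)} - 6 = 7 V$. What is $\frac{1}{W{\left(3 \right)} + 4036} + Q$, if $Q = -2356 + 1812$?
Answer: $- \frac{2200479}{4045} \approx -544.0$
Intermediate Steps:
$W{\left(V \right)} = 2 + \frac{7 V}{3}$
$Q = -544$
$\frac{1}{W{\left(3 \right)} + 4036} + Q = \frac{1}{\left(2 + \frac{7}{3} \cdot 3\right) + 4036} - 544 = \frac{1}{\left(2 + 7\right) + 4036} - 544 = \frac{1}{9 + 4036} - 544 = \frac{1}{4045} - 544 = - \frac{2200479}{4045}$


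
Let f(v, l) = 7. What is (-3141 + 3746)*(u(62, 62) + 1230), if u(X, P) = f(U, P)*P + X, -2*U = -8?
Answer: 1044230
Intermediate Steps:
U = 4 (U = -½*(-8) = 4)
u(X, P) = X + 7*P (u(X, P) = 7*P + X = X + 7*P)
(-3141 + 3746)*(u(62, 62) + 1230) = (-3141 + 3746)*((62 + 7*62) + 1230) = 605*((62 + 434) + 1230) = 605*(496 + 1230) = 605*1726 = 1044230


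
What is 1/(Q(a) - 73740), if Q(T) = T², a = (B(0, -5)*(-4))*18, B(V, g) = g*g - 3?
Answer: 1/2435316 ≈ 4.1062e-7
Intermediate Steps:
B(V, g) = -3 + g² (B(V, g) = g² - 3 = -3 + g²)
a = -1584 (a = ((-3 + (-5)²)*(-4))*18 = ((-3 + 25)*(-4))*18 = (22*(-4))*18 = -88*18 = -1584)
1/(Q(a) - 73740) = 1/((-1584)² - 73740) = 1/(2509056 - 73740) = 1/2435316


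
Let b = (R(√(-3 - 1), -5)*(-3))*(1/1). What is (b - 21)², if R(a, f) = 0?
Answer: 441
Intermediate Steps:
b = 0 (b = (0*(-3))*(1/1) = 0*(1*1) = 0*1 = 0)
(b - 21)² = (0 - 21)² = (-21)² = 441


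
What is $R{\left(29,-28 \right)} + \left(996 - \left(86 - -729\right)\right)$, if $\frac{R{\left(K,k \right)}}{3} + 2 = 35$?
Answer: $280$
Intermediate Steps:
$R{\left(K,k \right)} = 99$ ($R{\left(K,k \right)} = -6 + 3 \cdot 35 = -6 + 105 = 99$)
$R{\left(29,-28 \right)} + \left(996 - \left(86 - -729\right)\right) = 99 + \left(996 - \left(86 - -729\right)\right) = 99 + \left(996 - \left(86 + 729\right)\right) = 99 + \left(996 - 815\right) = 99 + 181 = 280$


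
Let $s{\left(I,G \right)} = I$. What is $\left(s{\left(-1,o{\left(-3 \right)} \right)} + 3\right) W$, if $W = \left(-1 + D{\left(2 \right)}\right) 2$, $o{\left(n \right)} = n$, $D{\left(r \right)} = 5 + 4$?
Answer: $32$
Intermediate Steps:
$D{\left(r \right)} = 9$
$W = 16$ ($W = \left(-1 + 9\right) 2 = 8 \cdot 2 = 16$)
$\left(s{\left(-1,o{\left(-3 \right)} \right)} + 3\right) W = \left(-1 + 3\right) 16 = 2 \cdot 16 = 32$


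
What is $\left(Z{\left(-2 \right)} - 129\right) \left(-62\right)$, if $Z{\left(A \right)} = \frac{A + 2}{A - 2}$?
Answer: $7998$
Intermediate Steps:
$Z{\left(A \right)} = \frac{2 + A}{-2 + A}$
$\left(Z{\left(-2 \right)} - 129\right) \left(-62\right) = \left(\frac{2 - 2}{-2 - 2} - 129\right) \left(-62\right) = \left(\frac{1}{-4} \cdot 0 - 129\right) \left(-62\right) = \left(\left(- \frac{1}{4}\right) 0 - 129\right) \left(-62\right) = \left(0 - 129\right) \left(-62\right) = \left(-129\right) \left(-62\right) = 7998$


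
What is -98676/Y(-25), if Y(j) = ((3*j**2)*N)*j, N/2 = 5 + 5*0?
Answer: 16446/78125 ≈ 0.21051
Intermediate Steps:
N = 10 (N = 2*(5 + 5*0) = 2*(5 + 0) = 2*5 = 10)
Y(j) = 30*j**3 (Y(j) = ((3*j**2)*10)*j = (30*j**2)*j = 30*j**3)
-98676/Y(-25) = -98676/(30*(-25)**3) = -98676/(30*(-15625)) = -98676/(-468750) = -98676*(-1/468750) = 16446/78125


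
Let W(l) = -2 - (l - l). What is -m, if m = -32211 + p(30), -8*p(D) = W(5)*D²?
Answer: 31986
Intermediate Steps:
W(l) = -2 (W(l) = -2 - 1*0 = -2 + 0 = -2)
p(D) = D²/4 (p(D) = -(-1)*D²/4 = D²/4)
m = -31986 (m = -32211 + (¼)*30² = -32211 + (¼)*900 = -32211 + 225 = -31986)
-m = -1*(-31986) = 31986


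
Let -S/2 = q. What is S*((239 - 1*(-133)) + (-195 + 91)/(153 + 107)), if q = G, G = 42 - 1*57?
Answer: 11148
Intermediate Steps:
G = -15 (G = 42 - 57 = -15)
q = -15
S = 30 (S = -2*(-15) = 30)
S*((239 - 1*(-133)) + (-195 + 91)/(153 + 107)) = 30*((239 - 1*(-133)) + (-195 + 91)/(153 + 107)) = 30*((239 + 133) - 104/260) = 30*(372 - 104*1/260) = 30*(372 - 2/5) = 30*(1858/5) = 11148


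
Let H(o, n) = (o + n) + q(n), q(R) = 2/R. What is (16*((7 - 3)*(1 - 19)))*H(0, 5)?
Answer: -31104/5 ≈ -6220.8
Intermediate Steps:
H(o, n) = n + o + 2/n (H(o, n) = (o + n) + 2/n = (n + o) + 2/n = n + o + 2/n)
(16*((7 - 3)*(1 - 19)))*H(0, 5) = (16*((7 - 3)*(1 - 19)))*(5 + 0 + 2/5) = (16*(4*(-18)))*(5 + 0 + 2*(1/5)) = (16*(-72))*(5 + 0 + 2/5) = -1152*27/5 = -31104/5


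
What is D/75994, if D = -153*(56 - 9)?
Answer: -7191/75994 ≈ -0.094626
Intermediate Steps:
D = -7191 (D = -153*47 = -7191)
D/75994 = -7191/75994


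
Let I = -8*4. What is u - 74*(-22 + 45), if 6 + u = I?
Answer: -1740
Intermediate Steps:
I = -32
u = -38 (u = -6 - 32 = -38)
u - 74*(-22 + 45) = -38 - 74*(-22 + 45) = -38 - 74*23 = -38 - 1702 = -1740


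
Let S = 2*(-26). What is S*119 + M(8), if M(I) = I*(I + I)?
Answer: -6060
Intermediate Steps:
M(I) = 2*I² (M(I) = I*(2*I) = 2*I²)
S = -52
S*119 + M(8) = -52*119 + 2*8² = -6188 + 2*64 = -6188 + 128 = -6060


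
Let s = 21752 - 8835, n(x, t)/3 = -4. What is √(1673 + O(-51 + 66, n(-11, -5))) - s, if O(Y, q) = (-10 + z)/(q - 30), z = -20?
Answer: -12917 + 2*√20503/7 ≈ -12876.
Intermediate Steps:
n(x, t) = -12 (n(x, t) = 3*(-4) = -12)
O(Y, q) = -30/(-30 + q) (O(Y, q) = (-10 - 20)/(q - 30) = -30/(-30 + q))
s = 12917
√(1673 + O(-51 + 66, n(-11, -5))) - s = √(1673 - 30/(-30 - 12)) - 1*12917 = √(1673 - 30/(-42)) - 12917 = √(1673 - 30*(-1/42)) - 12917 = √(1673 + 5/7) - 12917 = √(11716/7) - 12917 = 2*√20503/7 - 12917 = -12917 + 2*√20503/7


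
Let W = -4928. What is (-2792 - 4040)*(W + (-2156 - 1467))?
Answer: 58420432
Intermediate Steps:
(-2792 - 4040)*(W + (-2156 - 1467)) = (-2792 - 4040)*(-4928 + (-2156 - 1467)) = -6832*(-4928 - 3623) = -6832*(-8551) = 58420432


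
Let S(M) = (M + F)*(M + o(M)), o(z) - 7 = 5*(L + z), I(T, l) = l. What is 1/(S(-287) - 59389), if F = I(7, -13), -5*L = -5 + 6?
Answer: 1/455411 ≈ 2.1958e-6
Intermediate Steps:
L = -⅕ (L = -(-5 + 6)/5 = -⅕*1 = -⅕ ≈ -0.20000)
F = -13
o(z) = 6 + 5*z (o(z) = 7 + 5*(-⅕ + z) = 7 + (-1 + 5*z) = 6 + 5*z)
S(M) = (-13 + M)*(6 + 6*M) (S(M) = (M - 13)*(M + (6 + 5*M)) = (-13 + M)*(6 + 6*M))
1/(S(-287) - 59389) = 1/((-78 - 72*(-287) + 6*(-287)²) - 59389) = 1/((-78 + 20664 + 6*82369) - 59389) = 1/((-78 + 20664 + 494214) - 59389) = 1/(514800 - 59389) = 1/455411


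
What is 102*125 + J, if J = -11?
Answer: 12739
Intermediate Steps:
102*125 + J = 102*125 - 11 = 12750 - 11 = 12739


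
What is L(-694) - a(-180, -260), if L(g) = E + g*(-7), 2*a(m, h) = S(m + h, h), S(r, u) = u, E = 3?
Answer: 4991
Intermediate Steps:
a(m, h) = h/2
L(g) = 3 - 7*g (L(g) = 3 + g*(-7) = 3 - 7*g)
L(-694) - a(-180, -260) = (3 - 7*(-694)) - (-260)/2 = (3 + 4858) - 1*(-130) = 4861 + 130 = 4991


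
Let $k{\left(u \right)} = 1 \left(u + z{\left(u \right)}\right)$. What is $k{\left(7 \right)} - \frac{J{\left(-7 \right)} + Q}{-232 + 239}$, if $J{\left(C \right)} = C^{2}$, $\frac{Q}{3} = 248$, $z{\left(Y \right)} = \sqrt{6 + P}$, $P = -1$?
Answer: $- \frac{744}{7} + \sqrt{5} \approx -104.05$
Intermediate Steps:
$z{\left(Y \right)} = \sqrt{5}$ ($z{\left(Y \right)} = \sqrt{6 - 1} = \sqrt{5}$)
$Q = 744$ ($Q = 3 \cdot 248 = 744$)
$k{\left(u \right)} = u + \sqrt{5}$ ($k{\left(u \right)} = 1 \left(u + \sqrt{5}\right) = u + \sqrt{5}$)
$k{\left(7 \right)} - \frac{J{\left(-7 \right)} + Q}{-232 + 239} = \left(7 + \sqrt{5}\right) - \frac{\left(-7\right)^{2} + 744}{-232 + 239} = \left(7 + \sqrt{5}\right) - \frac{49 + 744}{7} = \left(7 + \sqrt{5}\right) - 793 \cdot \frac{1}{7} = \left(7 + \sqrt{5}\right) - \frac{793}{7} = - \frac{744}{7} + \sqrt{5}$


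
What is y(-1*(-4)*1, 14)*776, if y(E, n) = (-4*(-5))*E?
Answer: 62080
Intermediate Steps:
y(E, n) = 20*E
y(-1*(-4)*1, 14)*776 = (20*(-1*(-4)*1))*776 = (20*(4*1))*776 = (20*4)*776 = 80*776 = 62080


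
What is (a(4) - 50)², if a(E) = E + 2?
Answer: 1936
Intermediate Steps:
a(E) = 2 + E
(a(4) - 50)² = ((2 + 4) - 50)² = (6 - 50)² = (-44)² = 1936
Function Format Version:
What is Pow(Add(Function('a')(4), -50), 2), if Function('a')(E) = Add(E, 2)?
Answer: 1936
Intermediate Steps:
Function('a')(E) = Add(2, E)
Pow(Add(Function('a')(4), -50), 2) = Pow(Add(Add(2, 4), -50), 2) = Pow(Add(6, -50), 2) = Pow(-44, 2) = 1936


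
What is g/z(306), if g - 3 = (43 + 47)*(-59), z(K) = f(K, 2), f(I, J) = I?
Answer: -1769/102 ≈ -17.343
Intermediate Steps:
z(K) = K
g = -5307 (g = 3 + (43 + 47)*(-59) = 3 + 90*(-59) = 3 - 5310 = -5307)
g/z(306) = -5307/306 = -5307*1/306 = -1769/102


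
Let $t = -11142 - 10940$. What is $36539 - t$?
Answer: $58621$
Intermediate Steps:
$t = -22082$
$36539 - t = 36539 - -22082 = 36539 + 22082 = 58621$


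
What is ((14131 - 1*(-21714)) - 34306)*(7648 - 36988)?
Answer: -45154260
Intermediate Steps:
((14131 - 1*(-21714)) - 34306)*(7648 - 36988) = ((14131 + 21714) - 34306)*(-29340) = (35845 - 34306)*(-29340) = 1539*(-29340) = -45154260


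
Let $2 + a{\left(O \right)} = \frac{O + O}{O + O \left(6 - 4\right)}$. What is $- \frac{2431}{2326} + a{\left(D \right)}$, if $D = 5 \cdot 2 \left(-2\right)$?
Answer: $- \frac{16597}{6978} \approx -2.3785$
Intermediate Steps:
$D = -20$ ($D = 10 \left(-2\right) = -20$)
$a{\left(O \right)} = - \frac{4}{3}$ ($a{\left(O \right)} = -2 + \frac{O + O}{O + O \left(6 - 4\right)} = -2 + \frac{2 O}{O + O 2} = -2 + \frac{2 O}{O + 2 O} = -2 + \frac{2 O}{3 O} = -2 + 2 O \frac{1}{3 O} = -2 + \frac{2}{3} = - \frac{4}{3}$)
$- \frac{2431}{2326} + a{\left(D \right)} = - \frac{2431}{2326} - \frac{4}{3} = - \frac{16597}{6978}$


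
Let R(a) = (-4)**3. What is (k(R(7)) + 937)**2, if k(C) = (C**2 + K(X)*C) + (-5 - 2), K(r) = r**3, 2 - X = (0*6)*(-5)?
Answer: 20376196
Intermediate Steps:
X = 2 (X = 2 - 0*6*(-5) = 2 - 0*(-5) = 2 - 1*0 = 2 + 0 = 2)
R(a) = -64
k(C) = -7 + C**2 + 8*C (k(C) = (C**2 + 2**3*C) + (-5 - 2) = (C**2 + 8*C) - 7 = -7 + C**2 + 8*C)
(k(R(7)) + 937)**2 = ((-7 + (-64)**2 + 8*(-64)) + 937)**2 = ((-7 + 4096 - 512) + 937)**2 = (3577 + 937)**2 = 4514**2 = 20376196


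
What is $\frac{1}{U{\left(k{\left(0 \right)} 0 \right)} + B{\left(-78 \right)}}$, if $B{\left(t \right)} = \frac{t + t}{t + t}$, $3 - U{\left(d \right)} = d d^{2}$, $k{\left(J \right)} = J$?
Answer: $\frac{1}{4} \approx 0.25$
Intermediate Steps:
$U{\left(d \right)} = 3 - d^{3}$ ($U{\left(d \right)} = 3 - d d^{2} = 3 - d^{3}$)
$B{\left(t \right)} = 1$ ($B{\left(t \right)} = \frac{2 t}{2 t} = 2 t \frac{1}{2 t} = 1$)
$\frac{1}{U{\left(k{\left(0 \right)} 0 \right)} + B{\left(-78 \right)}} = \frac{1}{\left(3 - \left(0 \cdot 0\right)^{3}\right) + 1} = \frac{1}{\left(3 - 0^{3}\right) + 1} = \frac{1}{\left(3 - 0\right) + 1} = \frac{1}{\left(3 + 0\right) + 1} = \frac{1}{3 + 1} = \frac{1}{4}$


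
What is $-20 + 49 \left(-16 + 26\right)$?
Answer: $470$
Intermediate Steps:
$-20 + 49 \left(-16 + 26\right) = -20 + 49 \cdot 10 = -20 + 490 = 470$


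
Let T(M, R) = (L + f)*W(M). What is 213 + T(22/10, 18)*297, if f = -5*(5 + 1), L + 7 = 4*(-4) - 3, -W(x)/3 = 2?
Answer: 100005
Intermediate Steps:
W(x) = -6 (W(x) = -3*2 = -6)
L = -26 (L = -7 + (4*(-4) - 3) = -7 + (-16 - 3) = -7 - 19 = -26)
f = -30 (f = -5*6 = -30)
T(M, R) = 336 (T(M, R) = (-26 - 30)*(-6) = -56*(-6) = 336)
213 + T(22/10, 18)*297 = 213 + 336*297 = 213 + 99792 = 100005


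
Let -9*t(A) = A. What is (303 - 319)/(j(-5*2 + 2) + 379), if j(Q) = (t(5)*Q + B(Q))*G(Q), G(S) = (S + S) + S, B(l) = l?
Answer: -48/1393 ≈ -0.034458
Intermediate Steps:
t(A) = -A/9
G(S) = 3*S (G(S) = 2*S + S = 3*S)
j(Q) = 4*Q**2/3 (j(Q) = ((-1/9*5)*Q + Q)*(3*Q) = (-5*Q/9 + Q)*(3*Q) = (4*Q/9)*(3*Q) = 4*Q**2/3)
(303 - 319)/(j(-5*2 + 2) + 379) = (303 - 319)/(4*(-5*2 + 2)**2/3 + 379) = -16/(4*(-10 + 2)**2/3 + 379) = -16/((4/3)*(-8)**2 + 379) = -16/((4/3)*64 + 379) = -16/(256/3 + 379) = -16/1393/3 = -16*3/1393 = -48/1393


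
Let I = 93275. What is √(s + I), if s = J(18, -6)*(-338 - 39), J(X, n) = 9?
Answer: √89882 ≈ 299.80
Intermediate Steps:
s = -3393 (s = 9*(-338 - 39) = 9*(-377) = -3393)
√(s + I) = √(-3393 + 93275) = √89882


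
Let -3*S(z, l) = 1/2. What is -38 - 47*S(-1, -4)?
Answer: -181/6 ≈ -30.167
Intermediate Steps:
S(z, l) = -1/6 (S(z, l) = -1/3/2 = -1/3*1/2 = -1/6)
-38 - 47*S(-1, -4) = -38 - 47*(-1/6) = -38 + 47/6 = -181/6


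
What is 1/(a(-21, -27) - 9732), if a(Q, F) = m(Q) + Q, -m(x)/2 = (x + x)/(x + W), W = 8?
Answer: -13/126873 ≈ -0.00010246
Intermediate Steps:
m(x) = -4*x/(8 + x) (m(x) = -2*(x + x)/(x + 8) = -2*2*x/(8 + x) = -4*x/(8 + x))
a(Q, F) = Q - 4*Q/(8 + Q) (a(Q, F) = -4*Q/(8 + Q) + Q = Q - 4*Q/(8 + Q))
1/(a(-21, -27) - 9732) = 1/(-21*(4 - 21)/(8 - 21) - 9732) = 1/(-21*(-17)/(-13) - 9732) = 1/(-21*(-1/13)*(-17) - 9732) = 1/(-357/13 - 9732) = 1/(-126873/13) = -13/126873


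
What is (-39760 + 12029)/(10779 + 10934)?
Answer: -27731/21713 ≈ -1.2772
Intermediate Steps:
(-39760 + 12029)/(10779 + 10934) = -27731/21713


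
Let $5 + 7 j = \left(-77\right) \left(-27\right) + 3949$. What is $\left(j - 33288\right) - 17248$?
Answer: $- \frac{347729}{7} \approx -49676.0$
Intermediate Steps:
$j = \frac{6023}{7}$ ($j = - \frac{5}{7} + \frac{\left(-77\right) \left(-27\right) + 3949}{7} = - \frac{5}{7} + \frac{2079 + 3949}{7} = - \frac{5}{7} + \frac{1}{7} \cdot 6028 = - \frac{5}{7} + \frac{6028}{7} = \frac{6023}{7} \approx 860.43$)
$\left(j - 33288\right) - 17248 = \left(\frac{6023}{7} - 33288\right) - 17248 = - \frac{226993}{7} - 17248 = - \frac{347729}{7}$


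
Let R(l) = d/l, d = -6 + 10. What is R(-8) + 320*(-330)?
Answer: -211201/2 ≈ -1.0560e+5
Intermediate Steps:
d = 4
R(l) = 4/l
R(-8) + 320*(-330) = 4/(-8) + 320*(-330) = 4*(-⅛) - 105600 = -½ - 105600 = -211201/2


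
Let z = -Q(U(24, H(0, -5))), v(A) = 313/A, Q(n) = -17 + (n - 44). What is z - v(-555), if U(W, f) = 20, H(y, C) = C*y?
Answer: 23068/555 ≈ 41.564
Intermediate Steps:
Q(n) = -61 + n (Q(n) = -17 + (-44 + n) = -61 + n)
z = 41 (z = -(-61 + 20) = -1*(-41) = 41)
z - v(-555) = 41 - 313/(-555) = 41 - 313*(-1)/555 = 41 - 1*(-313/555) = 41 + 313/555 = 23068/555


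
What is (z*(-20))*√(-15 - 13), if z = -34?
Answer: 1360*I*√7 ≈ 3598.2*I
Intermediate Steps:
(z*(-20))*√(-15 - 13) = (-34*(-20))*√(-15 - 13) = 680*√(-28) = 680*(2*I*√7) = 1360*I*√7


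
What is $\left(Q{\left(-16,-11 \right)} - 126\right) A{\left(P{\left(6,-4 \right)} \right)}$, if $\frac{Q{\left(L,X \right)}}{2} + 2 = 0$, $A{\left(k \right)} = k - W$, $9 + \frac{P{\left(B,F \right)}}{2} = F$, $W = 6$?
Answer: $4160$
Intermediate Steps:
$P{\left(B,F \right)} = -18 + 2 F$
$A{\left(k \right)} = -6 + k$ ($A{\left(k \right)} = k - 6 = -6 + k$)
$Q{\left(L,X \right)} = -4$ ($Q{\left(L,X \right)} = -4 + 2 \cdot 0 = -4 + 0 = -4$)
$\left(Q{\left(-16,-11 \right)} - 126\right) A{\left(P{\left(6,-4 \right)} \right)} = \left(-4 - 126\right) \left(-6 + \left(-18 + 2 \left(-4\right)\right)\right) = - 130 \left(-6 - 26\right) = \left(-130\right) \left(-32\right) = 4160$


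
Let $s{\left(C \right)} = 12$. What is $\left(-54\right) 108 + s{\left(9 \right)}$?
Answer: $-5820$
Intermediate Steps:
$\left(-54\right) 108 + s{\left(9 \right)} = \left(-54\right) 108 + 12 = -5832 + 12 = -5820$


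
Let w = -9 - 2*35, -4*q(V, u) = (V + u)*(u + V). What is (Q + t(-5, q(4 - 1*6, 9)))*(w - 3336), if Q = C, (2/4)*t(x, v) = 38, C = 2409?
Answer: -8486275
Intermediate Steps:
q(V, u) = -(V + u)²/4 (q(V, u) = -(V + u)*(u + V)/4 = -(V + u)*(V + u)/4 = -(V + u)²/4)
t(x, v) = 76 (t(x, v) = 2*38 = 76)
Q = 2409
w = -79 (w = -9 - 70 = -79)
(Q + t(-5, q(4 - 1*6, 9)))*(w - 3336) = (2409 + 76)*(-79 - 3336) = 2485*(-3415) = -8486275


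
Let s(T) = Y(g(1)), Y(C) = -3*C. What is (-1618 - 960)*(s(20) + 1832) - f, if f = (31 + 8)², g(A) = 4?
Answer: -4693481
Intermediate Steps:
f = 1521 (f = 39² = 1521)
s(T) = -12 (s(T) = -3*4 = -12)
(-1618 - 960)*(s(20) + 1832) - f = (-1618 - 960)*(-12 + 1832) - 1*1521 = -2578*1820 - 1521 = -4691960 - 1521 = -4693481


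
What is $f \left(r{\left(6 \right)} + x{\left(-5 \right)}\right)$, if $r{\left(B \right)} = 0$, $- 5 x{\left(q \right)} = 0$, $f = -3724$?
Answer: $0$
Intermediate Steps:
$x{\left(q \right)} = 0$ ($x{\left(q \right)} = \left(- \frac{1}{5}\right) 0 = 0$)
$f \left(r{\left(6 \right)} + x{\left(-5 \right)}\right) = - 3724 \left(0 + 0\right) = \left(-3724\right) 0 = 0$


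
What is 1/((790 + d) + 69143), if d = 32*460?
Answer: 1/84653 ≈ 1.1813e-5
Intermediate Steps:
d = 14720
1/((790 + d) + 69143) = 1/((790 + 14720) + 69143) = 1/(15510 + 69143) = 1/84653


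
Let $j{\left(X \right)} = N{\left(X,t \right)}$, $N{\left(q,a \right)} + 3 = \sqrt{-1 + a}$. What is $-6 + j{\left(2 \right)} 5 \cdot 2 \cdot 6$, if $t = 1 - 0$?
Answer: $-186$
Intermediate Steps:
$t = 1$ ($t = 1 + 0 = 1$)
$N{\left(q,a \right)} = -3 + \sqrt{-1 + a}$
$j{\left(X \right)} = -3$ ($j{\left(X \right)} = -3 + \sqrt{-1 + 1} = -3 + \sqrt{0} = -3 + 0 = -3$)
$-6 + j{\left(2 \right)} 5 \cdot 2 \cdot 6 = -6 - 3 \cdot 5 \cdot 2 \cdot 6 = -6 - 3 \cdot 10 \cdot 6 = -6 - 180 = -186$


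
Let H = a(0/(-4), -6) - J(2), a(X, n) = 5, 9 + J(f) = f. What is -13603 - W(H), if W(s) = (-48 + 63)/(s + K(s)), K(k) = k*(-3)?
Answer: -108819/8 ≈ -13602.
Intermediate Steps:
J(f) = -9 + f
K(k) = -3*k
H = 12 (H = 5 - (-9 + 2) = 5 - 1*(-7) = 5 + 7 = 12)
W(s) = -15/(2*s) (W(s) = (-48 + 63)/(s - 3*s) = 15/((-2*s)) = 15*(-1/(2*s)) = -15/(2*s))
-13603 - W(H) = -13603 - (-15)/(2*12) = -13603 - 1*(-5/8) = -13603 + 5/8 = -108819/8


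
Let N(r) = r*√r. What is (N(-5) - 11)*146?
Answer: -1606 - 730*I*√5 ≈ -1606.0 - 1632.3*I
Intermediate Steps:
N(r) = r^(3/2)
(N(-5) - 11)*146 = ((-5)^(3/2) - 11)*146 = (-5*I*√5 - 11)*146 = (-11 - 5*I*√5)*146 = -1606 - 730*I*√5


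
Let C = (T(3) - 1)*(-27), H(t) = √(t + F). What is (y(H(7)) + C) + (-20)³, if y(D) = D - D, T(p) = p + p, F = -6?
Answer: -8135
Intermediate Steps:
T(p) = 2*p
H(t) = √(-6 + t) (H(t) = √(t - 6) = √(-6 + t))
y(D) = 0
C = -135 (C = (2*3 - 1)*(-27) = (6 - 1)*(-27) = 5*(-27) = -135)
(y(H(7)) + C) + (-20)³ = (0 - 135) + (-20)³ = -135 - 8000 = -8135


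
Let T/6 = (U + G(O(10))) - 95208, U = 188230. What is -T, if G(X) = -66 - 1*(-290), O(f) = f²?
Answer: -559476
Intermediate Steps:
G(X) = 224 (G(X) = -66 + 290 = 224)
T = 559476 (T = 6*((188230 + 224) - 95208) = 6*(188454 - 95208) = 6*93246 = 559476)
-T = -1*559476 = -559476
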